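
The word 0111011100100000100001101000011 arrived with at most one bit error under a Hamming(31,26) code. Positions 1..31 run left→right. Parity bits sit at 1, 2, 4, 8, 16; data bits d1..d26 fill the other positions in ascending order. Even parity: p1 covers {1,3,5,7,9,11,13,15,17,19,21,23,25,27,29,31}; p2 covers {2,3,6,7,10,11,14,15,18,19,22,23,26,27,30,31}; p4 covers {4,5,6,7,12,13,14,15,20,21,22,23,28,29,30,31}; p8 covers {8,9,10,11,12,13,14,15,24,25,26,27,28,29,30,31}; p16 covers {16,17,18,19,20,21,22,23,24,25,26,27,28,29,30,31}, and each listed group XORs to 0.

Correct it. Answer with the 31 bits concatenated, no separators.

s1 (pos 1,3,5,7,9,11,13,15,17,19,21,23,25,27,29,31): 0⊕1⊕0⊕1⊕0⊕1⊕0⊕0⊕1⊕0⊕0⊕1⊕1⊕0⊕0⊕1 = 1
s2 (pos 2,3,6,7,10,11,14,15,18,19,22,23,26,27,30,31): 1⊕1⊕1⊕1⊕0⊕1⊕0⊕0⊕0⊕0⊕1⊕1⊕0⊕0⊕1⊕1 = 1
s4 (pos 4,5,6,7,12,13,14,15,20,21,22,23,28,29,30,31): 1⊕0⊕1⊕1⊕0⊕0⊕0⊕0⊕0⊕0⊕1⊕1⊕0⊕0⊕1⊕1 = 1
s8 (pos 8,9,10,11,12,13,14,15,24,25,26,27,28,29,30,31): 1⊕0⊕0⊕1⊕0⊕0⊕0⊕0⊕0⊕1⊕0⊕0⊕0⊕0⊕1⊕1 = 1
s16 (pos 16,17,18,19,20,21,22,23,24,25,26,27,28,29,30,31): 0⊕1⊕0⊕0⊕0⊕0⊕1⊕1⊕0⊕1⊕0⊕0⊕0⊕0⊕1⊕1 = 0
Syndrome s16…s1 = 01111 → error at position 15.
Flip position 15: 0111011100100000100001101000011 → 0111011100100010100001101000011

0111011100100010100001101000011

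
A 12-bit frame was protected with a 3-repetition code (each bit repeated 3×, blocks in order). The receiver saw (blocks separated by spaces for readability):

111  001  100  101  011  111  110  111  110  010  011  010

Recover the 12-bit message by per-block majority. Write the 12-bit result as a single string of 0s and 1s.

Block 1 (111): 3 ones → 1
Block 2 (001): 1 one → 0
Block 3 (100): 1 one → 0
Block 4 (101): 2 ones → 1
Block 5 (011): 2 ones → 1
Block 6 (111): 3 ones → 1
Block 7 (110): 2 ones → 1
Block 8 (111): 3 ones → 1
Block 9 (110): 2 ones → 1
Block 10 (010): 1 one → 0
Block 11 (011): 2 ones → 1
Block 12 (010): 1 one → 0

100111111010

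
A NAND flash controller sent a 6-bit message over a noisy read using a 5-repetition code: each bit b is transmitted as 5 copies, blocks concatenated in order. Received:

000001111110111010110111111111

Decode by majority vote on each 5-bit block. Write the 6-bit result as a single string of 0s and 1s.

Block 1 (00000): 0 ones → 0
Block 2 (11111): 5 ones → 1
Block 3 (10111): 4 ones → 1
Block 4 (01011): 3 ones → 1
Block 5 (01111): 4 ones → 1
Block 6 (11111): 5 ones → 1

011111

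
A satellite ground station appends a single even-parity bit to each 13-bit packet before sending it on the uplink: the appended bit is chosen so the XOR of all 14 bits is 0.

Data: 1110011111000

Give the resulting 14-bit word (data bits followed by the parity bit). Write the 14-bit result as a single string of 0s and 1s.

XOR of the 13 data bits: 1⊕1⊕1⊕0⊕0⊕1⊕1⊕1⊕1⊕1⊕0⊕0⊕0 = 0
Parity bit = 0 (so all 14 bits XOR to 0).

11100111110000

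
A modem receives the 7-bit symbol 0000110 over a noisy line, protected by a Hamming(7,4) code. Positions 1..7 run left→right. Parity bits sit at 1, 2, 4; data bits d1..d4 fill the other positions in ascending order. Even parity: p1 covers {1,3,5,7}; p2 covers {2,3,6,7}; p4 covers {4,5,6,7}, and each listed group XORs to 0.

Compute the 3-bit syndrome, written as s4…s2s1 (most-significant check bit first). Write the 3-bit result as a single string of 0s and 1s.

011

s1 (pos 1,3,5,7): 0⊕0⊕1⊕0 = 1
s2 (pos 2,3,6,7): 0⊕0⊕1⊕0 = 1
s4 (pos 4,5,6,7): 0⊕1⊕1⊕0 = 0
Syndrome s4…s1 = 011 → error at position 3.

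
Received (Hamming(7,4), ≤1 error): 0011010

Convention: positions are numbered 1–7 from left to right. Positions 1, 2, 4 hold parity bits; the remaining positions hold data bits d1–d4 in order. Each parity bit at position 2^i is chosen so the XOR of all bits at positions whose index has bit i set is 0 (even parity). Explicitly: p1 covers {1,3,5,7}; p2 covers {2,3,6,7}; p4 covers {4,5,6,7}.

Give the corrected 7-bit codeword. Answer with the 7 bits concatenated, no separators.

s1 (pos 1,3,5,7): 0⊕1⊕0⊕0 = 1
s2 (pos 2,3,6,7): 0⊕1⊕1⊕0 = 0
s4 (pos 4,5,6,7): 1⊕0⊕1⊕0 = 0
Syndrome s4…s1 = 001 → error at position 1.
Flip position 1: 0011010 → 1011010

1011010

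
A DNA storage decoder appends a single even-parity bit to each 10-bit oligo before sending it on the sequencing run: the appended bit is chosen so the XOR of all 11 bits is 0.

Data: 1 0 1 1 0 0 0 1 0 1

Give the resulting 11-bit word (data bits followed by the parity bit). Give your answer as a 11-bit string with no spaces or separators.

10110001011

XOR of the 10 data bits: 1⊕0⊕1⊕1⊕0⊕0⊕0⊕1⊕0⊕1 = 1
Parity bit = 1 (so all 11 bits XOR to 0).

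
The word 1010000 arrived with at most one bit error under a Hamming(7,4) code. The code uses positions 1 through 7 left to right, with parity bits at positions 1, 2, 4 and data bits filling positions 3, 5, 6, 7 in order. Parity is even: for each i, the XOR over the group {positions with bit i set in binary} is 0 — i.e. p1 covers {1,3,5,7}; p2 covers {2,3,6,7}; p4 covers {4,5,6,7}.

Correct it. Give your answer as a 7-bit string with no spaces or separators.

1110000

s1 (pos 1,3,5,7): 1⊕1⊕0⊕0 = 0
s2 (pos 2,3,6,7): 0⊕1⊕0⊕0 = 1
s4 (pos 4,5,6,7): 0⊕0⊕0⊕0 = 0
Syndrome s4…s1 = 010 → error at position 2.
Flip position 2: 1010000 → 1110000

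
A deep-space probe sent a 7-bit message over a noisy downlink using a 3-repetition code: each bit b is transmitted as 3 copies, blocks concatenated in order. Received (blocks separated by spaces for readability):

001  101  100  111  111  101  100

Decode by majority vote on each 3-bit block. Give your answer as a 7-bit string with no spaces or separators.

Block 1 (001): 1 one → 0
Block 2 (101): 2 ones → 1
Block 3 (100): 1 one → 0
Block 4 (111): 3 ones → 1
Block 5 (111): 3 ones → 1
Block 6 (101): 2 ones → 1
Block 7 (100): 1 one → 0

0101110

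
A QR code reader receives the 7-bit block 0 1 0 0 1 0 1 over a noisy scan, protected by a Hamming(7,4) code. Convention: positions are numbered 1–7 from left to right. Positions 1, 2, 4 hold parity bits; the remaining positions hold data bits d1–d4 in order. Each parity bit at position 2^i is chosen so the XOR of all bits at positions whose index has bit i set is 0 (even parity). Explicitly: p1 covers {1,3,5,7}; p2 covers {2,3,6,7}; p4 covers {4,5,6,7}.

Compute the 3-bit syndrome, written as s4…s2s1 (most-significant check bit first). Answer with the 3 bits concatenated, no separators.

s1 (pos 1,3,5,7): 0⊕0⊕1⊕1 = 0
s2 (pos 2,3,6,7): 1⊕0⊕0⊕1 = 0
s4 (pos 4,5,6,7): 0⊕1⊕0⊕1 = 0
Syndrome s4…s1 = 000 → no error.

000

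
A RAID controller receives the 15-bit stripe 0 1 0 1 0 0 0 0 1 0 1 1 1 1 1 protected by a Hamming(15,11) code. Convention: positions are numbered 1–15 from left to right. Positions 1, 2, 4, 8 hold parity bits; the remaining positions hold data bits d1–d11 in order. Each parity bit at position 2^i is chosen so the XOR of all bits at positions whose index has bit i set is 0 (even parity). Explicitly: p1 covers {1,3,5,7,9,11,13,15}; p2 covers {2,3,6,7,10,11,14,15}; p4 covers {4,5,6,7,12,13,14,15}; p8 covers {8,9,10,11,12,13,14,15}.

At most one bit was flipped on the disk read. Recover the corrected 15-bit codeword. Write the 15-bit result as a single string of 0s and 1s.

s1 (pos 1,3,5,7,9,11,13,15): 0⊕0⊕0⊕0⊕1⊕1⊕1⊕1 = 0
s2 (pos 2,3,6,7,10,11,14,15): 1⊕0⊕0⊕0⊕0⊕1⊕1⊕1 = 0
s4 (pos 4,5,6,7,12,13,14,15): 1⊕0⊕0⊕0⊕1⊕1⊕1⊕1 = 1
s8 (pos 8,9,10,11,12,13,14,15): 0⊕1⊕0⊕1⊕1⊕1⊕1⊕1 = 0
Syndrome s8…s1 = 0100 → error at position 4.
Flip position 4: 010100001011111 → 010000001011111

010000001011111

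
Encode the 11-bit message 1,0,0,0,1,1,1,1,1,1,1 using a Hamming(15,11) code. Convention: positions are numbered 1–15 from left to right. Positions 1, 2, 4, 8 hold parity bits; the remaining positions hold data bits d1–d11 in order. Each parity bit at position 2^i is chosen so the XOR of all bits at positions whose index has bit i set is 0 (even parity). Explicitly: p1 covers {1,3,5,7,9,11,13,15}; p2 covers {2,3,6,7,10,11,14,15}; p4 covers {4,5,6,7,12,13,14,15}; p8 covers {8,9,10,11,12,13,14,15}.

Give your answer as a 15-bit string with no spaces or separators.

111000011111111

Place data at non-parity positions: p1 p2 1 p4 0 0 0 p8 1 1 1 1 1 1 1
p1 (pos 1,3,5,7,9,11,13,15): XOR of data positions = 1⊕0⊕0⊕1⊕1⊕1⊕1 = 1
p2 (pos 2,3,6,7,10,11,14,15): XOR of data positions = 1⊕0⊕0⊕1⊕1⊕1⊕1 = 1
p4 (pos 4,5,6,7,12,13,14,15): XOR of data positions = 0⊕0⊕0⊕1⊕1⊕1⊕1 = 0
p8 (pos 8,9,10,11,12,13,14,15): XOR of data positions = 1⊕1⊕1⊕1⊕1⊕1⊕1 = 1
Codeword: 111000011111111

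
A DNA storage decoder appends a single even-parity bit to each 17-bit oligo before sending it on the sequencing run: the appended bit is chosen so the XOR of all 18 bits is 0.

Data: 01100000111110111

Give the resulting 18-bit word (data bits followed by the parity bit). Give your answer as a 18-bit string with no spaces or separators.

XOR of the 17 data bits: 0⊕1⊕1⊕0⊕0⊕0⊕0⊕0⊕1⊕1⊕1⊕1⊕1⊕0⊕1⊕1⊕1 = 0
Parity bit = 0 (so all 18 bits XOR to 0).

011000001111101110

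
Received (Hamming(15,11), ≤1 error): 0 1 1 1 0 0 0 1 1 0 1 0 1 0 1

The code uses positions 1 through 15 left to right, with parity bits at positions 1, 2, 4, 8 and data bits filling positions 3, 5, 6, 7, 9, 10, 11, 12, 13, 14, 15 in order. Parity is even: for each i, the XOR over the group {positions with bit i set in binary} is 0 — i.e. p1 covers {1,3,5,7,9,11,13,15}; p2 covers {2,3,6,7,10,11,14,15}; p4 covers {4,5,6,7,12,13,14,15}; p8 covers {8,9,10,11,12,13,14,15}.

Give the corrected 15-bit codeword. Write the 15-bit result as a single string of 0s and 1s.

011100011010001

s1 (pos 1,3,5,7,9,11,13,15): 0⊕1⊕0⊕0⊕1⊕1⊕1⊕1 = 1
s2 (pos 2,3,6,7,10,11,14,15): 1⊕1⊕0⊕0⊕0⊕1⊕0⊕1 = 0
s4 (pos 4,5,6,7,12,13,14,15): 1⊕0⊕0⊕0⊕0⊕1⊕0⊕1 = 1
s8 (pos 8,9,10,11,12,13,14,15): 1⊕1⊕0⊕1⊕0⊕1⊕0⊕1 = 1
Syndrome s8…s1 = 1101 → error at position 13.
Flip position 13: 011100011010101 → 011100011010001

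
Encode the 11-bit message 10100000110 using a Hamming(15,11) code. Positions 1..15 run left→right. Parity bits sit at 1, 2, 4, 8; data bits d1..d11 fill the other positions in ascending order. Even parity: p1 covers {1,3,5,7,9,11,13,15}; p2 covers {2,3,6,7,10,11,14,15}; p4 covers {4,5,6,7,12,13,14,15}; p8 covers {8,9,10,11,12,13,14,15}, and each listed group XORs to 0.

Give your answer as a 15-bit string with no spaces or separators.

011101000000110

Place data at non-parity positions: p1 p2 1 p4 0 1 0 p8 0 0 0 0 1 1 0
p1 (pos 1,3,5,7,9,11,13,15): XOR of data positions = 1⊕0⊕0⊕0⊕0⊕1⊕0 = 0
p2 (pos 2,3,6,7,10,11,14,15): XOR of data positions = 1⊕1⊕0⊕0⊕0⊕1⊕0 = 1
p4 (pos 4,5,6,7,12,13,14,15): XOR of data positions = 0⊕1⊕0⊕0⊕1⊕1⊕0 = 1
p8 (pos 8,9,10,11,12,13,14,15): XOR of data positions = 0⊕0⊕0⊕0⊕1⊕1⊕0 = 0
Codeword: 011101000000110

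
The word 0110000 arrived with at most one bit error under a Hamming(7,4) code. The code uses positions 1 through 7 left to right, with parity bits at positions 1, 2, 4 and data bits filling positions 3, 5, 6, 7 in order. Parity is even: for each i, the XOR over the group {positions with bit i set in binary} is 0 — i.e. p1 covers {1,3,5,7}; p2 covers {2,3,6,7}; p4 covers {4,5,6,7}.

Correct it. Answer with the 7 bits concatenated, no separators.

s1 (pos 1,3,5,7): 0⊕1⊕0⊕0 = 1
s2 (pos 2,3,6,7): 1⊕1⊕0⊕0 = 0
s4 (pos 4,5,6,7): 0⊕0⊕0⊕0 = 0
Syndrome s4…s1 = 001 → error at position 1.
Flip position 1: 0110000 → 1110000

1110000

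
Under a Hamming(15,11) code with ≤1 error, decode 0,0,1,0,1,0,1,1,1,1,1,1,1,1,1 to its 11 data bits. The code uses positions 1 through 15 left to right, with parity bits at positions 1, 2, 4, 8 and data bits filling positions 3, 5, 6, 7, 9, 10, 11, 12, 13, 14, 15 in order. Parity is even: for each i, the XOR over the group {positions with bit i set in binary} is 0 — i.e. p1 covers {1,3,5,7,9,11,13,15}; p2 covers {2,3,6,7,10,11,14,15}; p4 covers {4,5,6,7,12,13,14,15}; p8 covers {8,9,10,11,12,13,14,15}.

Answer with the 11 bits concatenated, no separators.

11011111111

s1 (pos 1,3,5,7,9,11,13,15): 0⊕1⊕1⊕1⊕1⊕1⊕1⊕1 = 1
s2 (pos 2,3,6,7,10,11,14,15): 0⊕1⊕0⊕1⊕1⊕1⊕1⊕1 = 0
s4 (pos 4,5,6,7,12,13,14,15): 0⊕1⊕0⊕1⊕1⊕1⊕1⊕1 = 0
s8 (pos 8,9,10,11,12,13,14,15): 1⊕1⊕1⊕1⊕1⊕1⊕1⊕1 = 0
Syndrome s8…s1 = 0001 → error at position 1.
Flip position 1: 001010111111111 → 101010111111111
Read data bits from positions 3,5,6,7,9,10,11,12,13,14,15: 11011111111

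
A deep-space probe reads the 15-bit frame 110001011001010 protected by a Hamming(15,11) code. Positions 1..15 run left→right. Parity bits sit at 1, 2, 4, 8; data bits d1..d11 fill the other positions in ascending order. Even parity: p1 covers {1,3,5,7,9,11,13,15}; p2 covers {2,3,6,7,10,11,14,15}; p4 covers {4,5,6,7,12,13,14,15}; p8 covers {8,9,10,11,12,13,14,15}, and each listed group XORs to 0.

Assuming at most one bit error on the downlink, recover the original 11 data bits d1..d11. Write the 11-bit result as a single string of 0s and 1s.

s1 (pos 1,3,5,7,9,11,13,15): 1⊕0⊕0⊕0⊕1⊕0⊕0⊕0 = 0
s2 (pos 2,3,6,7,10,11,14,15): 1⊕0⊕1⊕0⊕0⊕0⊕1⊕0 = 1
s4 (pos 4,5,6,7,12,13,14,15): 0⊕0⊕1⊕0⊕1⊕0⊕1⊕0 = 1
s8 (pos 8,9,10,11,12,13,14,15): 1⊕1⊕0⊕0⊕1⊕0⊕1⊕0 = 0
Syndrome s8…s1 = 0110 → error at position 6.
Flip position 6: 110001011001010 → 110000011001010
Read data bits from positions 3,5,6,7,9,10,11,12,13,14,15: 00001001010

00001001010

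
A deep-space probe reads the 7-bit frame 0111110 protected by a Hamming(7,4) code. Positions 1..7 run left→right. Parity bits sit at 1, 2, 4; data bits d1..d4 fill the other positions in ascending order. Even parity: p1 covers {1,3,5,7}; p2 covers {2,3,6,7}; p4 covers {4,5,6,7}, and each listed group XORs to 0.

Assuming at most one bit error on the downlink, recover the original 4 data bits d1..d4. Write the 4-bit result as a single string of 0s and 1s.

s1 (pos 1,3,5,7): 0⊕1⊕1⊕0 = 0
s2 (pos 2,3,6,7): 1⊕1⊕1⊕0 = 1
s4 (pos 4,5,6,7): 1⊕1⊕1⊕0 = 1
Syndrome s4…s1 = 110 → error at position 6.
Flip position 6: 0111110 → 0111100
Read data bits from positions 3,5,6,7: 1100

1100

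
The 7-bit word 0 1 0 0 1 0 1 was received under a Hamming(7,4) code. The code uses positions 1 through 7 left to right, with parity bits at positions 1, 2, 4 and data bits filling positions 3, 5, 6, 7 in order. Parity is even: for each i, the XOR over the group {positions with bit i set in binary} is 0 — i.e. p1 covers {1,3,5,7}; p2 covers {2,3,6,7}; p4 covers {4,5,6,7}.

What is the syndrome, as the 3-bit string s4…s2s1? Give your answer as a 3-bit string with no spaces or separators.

000

s1 (pos 1,3,5,7): 0⊕0⊕1⊕1 = 0
s2 (pos 2,3,6,7): 1⊕0⊕0⊕1 = 0
s4 (pos 4,5,6,7): 0⊕1⊕0⊕1 = 0
Syndrome s4…s1 = 000 → no error.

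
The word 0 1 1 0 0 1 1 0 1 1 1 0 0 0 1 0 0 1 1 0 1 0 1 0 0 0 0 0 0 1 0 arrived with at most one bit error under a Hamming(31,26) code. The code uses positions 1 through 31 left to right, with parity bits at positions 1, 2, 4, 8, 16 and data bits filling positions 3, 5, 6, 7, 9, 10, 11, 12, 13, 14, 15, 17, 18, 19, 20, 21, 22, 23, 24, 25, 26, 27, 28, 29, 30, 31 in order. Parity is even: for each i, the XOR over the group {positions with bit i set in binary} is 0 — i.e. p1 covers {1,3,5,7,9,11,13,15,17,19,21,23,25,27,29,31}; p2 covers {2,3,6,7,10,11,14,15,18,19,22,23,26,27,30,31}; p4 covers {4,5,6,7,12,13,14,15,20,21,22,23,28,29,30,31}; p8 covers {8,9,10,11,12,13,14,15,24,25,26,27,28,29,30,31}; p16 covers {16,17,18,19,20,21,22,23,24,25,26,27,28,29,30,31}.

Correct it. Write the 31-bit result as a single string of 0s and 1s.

0110011011100010011010100100010

s1 (pos 1,3,5,7,9,11,13,15,17,19,21,23,25,27,29,31): 0⊕1⊕0⊕1⊕1⊕1⊕0⊕1⊕0⊕1⊕1⊕1⊕0⊕0⊕0⊕0 = 0
s2 (pos 2,3,6,7,10,11,14,15,18,19,22,23,26,27,30,31): 1⊕1⊕1⊕1⊕1⊕1⊕0⊕1⊕1⊕1⊕0⊕1⊕0⊕0⊕1⊕0 = 1
s4 (pos 4,5,6,7,12,13,14,15,20,21,22,23,28,29,30,31): 0⊕0⊕1⊕1⊕0⊕0⊕0⊕1⊕0⊕1⊕0⊕1⊕0⊕0⊕1⊕0 = 0
s8 (pos 8,9,10,11,12,13,14,15,24,25,26,27,28,29,30,31): 0⊕1⊕1⊕1⊕0⊕0⊕0⊕1⊕0⊕0⊕0⊕0⊕0⊕0⊕1⊕0 = 1
s16 (pos 16,17,18,19,20,21,22,23,24,25,26,27,28,29,30,31): 0⊕0⊕1⊕1⊕0⊕1⊕0⊕1⊕0⊕0⊕0⊕0⊕0⊕0⊕1⊕0 = 1
Syndrome s16…s1 = 11010 → error at position 26.
Flip position 26: 0110011011100010011010100000010 → 0110011011100010011010100100010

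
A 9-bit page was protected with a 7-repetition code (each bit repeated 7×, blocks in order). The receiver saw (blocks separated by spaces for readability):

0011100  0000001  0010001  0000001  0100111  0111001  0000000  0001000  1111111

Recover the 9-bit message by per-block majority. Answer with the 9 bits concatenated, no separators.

000011001

Block 1 (0011100): 3 ones → 0
Block 2 (0000001): 1 one → 0
Block 3 (0010001): 2 ones → 0
Block 4 (0000001): 1 one → 0
Block 5 (0100111): 4 ones → 1
Block 6 (0111001): 4 ones → 1
Block 7 (0000000): 0 ones → 0
Block 8 (0001000): 1 one → 0
Block 9 (1111111): 7 ones → 1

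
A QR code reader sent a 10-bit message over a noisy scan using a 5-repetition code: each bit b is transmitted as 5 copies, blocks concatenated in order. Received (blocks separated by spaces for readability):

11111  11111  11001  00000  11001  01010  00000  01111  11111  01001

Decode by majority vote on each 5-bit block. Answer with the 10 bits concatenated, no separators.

1110100110

Block 1 (11111): 5 ones → 1
Block 2 (11111): 5 ones → 1
Block 3 (11001): 3 ones → 1
Block 4 (00000): 0 ones → 0
Block 5 (11001): 3 ones → 1
Block 6 (01010): 2 ones → 0
Block 7 (00000): 0 ones → 0
Block 8 (01111): 4 ones → 1
Block 9 (11111): 5 ones → 1
Block 10 (01001): 2 ones → 0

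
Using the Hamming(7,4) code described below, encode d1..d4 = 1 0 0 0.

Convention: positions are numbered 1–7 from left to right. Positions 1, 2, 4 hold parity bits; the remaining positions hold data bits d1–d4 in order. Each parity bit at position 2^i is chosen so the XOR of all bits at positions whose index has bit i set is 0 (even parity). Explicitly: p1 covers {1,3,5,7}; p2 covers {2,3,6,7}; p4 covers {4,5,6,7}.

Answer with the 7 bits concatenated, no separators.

Place data at non-parity positions: p1 p2 1 p4 0 0 0
p1 (pos 1,3,5,7): XOR of data positions = 1⊕0⊕0 = 1
p2 (pos 2,3,6,7): XOR of data positions = 1⊕0⊕0 = 1
p4 (pos 4,5,6,7): XOR of data positions = 0⊕0⊕0 = 0
Codeword: 1110000

1110000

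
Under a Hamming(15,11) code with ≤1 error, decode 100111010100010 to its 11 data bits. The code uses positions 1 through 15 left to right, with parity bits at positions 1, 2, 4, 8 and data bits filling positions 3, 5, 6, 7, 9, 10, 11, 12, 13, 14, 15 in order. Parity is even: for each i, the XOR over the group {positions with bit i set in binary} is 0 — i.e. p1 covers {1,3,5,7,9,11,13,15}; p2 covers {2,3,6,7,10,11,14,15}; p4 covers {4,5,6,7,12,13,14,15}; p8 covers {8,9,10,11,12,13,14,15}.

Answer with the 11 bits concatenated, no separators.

s1 (pos 1,3,5,7,9,11,13,15): 1⊕0⊕1⊕0⊕0⊕0⊕0⊕0 = 0
s2 (pos 2,3,6,7,10,11,14,15): 0⊕0⊕1⊕0⊕1⊕0⊕1⊕0 = 1
s4 (pos 4,5,6,7,12,13,14,15): 1⊕1⊕1⊕0⊕0⊕0⊕1⊕0 = 0
s8 (pos 8,9,10,11,12,13,14,15): 1⊕0⊕1⊕0⊕0⊕0⊕1⊕0 = 1
Syndrome s8…s1 = 1010 → error at position 10.
Flip position 10: 100111010100010 → 100111010000010
Read data bits from positions 3,5,6,7,9,10,11,12,13,14,15: 01100000010

01100000010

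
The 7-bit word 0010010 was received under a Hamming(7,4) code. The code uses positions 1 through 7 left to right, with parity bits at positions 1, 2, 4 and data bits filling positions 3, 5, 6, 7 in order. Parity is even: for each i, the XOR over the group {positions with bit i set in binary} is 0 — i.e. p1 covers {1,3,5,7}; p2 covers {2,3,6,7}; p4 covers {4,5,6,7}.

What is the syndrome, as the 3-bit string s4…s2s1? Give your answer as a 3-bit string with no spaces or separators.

101

s1 (pos 1,3,5,7): 0⊕1⊕0⊕0 = 1
s2 (pos 2,3,6,7): 0⊕1⊕1⊕0 = 0
s4 (pos 4,5,6,7): 0⊕0⊕1⊕0 = 1
Syndrome s4…s1 = 101 → error at position 5.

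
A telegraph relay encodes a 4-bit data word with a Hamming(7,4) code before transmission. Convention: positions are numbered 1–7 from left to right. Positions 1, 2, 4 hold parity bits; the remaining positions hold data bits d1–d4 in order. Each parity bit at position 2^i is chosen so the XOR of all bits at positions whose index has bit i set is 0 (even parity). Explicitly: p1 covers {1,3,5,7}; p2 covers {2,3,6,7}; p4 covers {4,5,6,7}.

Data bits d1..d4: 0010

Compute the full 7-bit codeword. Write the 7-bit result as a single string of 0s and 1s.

Place data at non-parity positions: p1 p2 0 p4 0 1 0
p1 (pos 1,3,5,7): XOR of data positions = 0⊕0⊕0 = 0
p2 (pos 2,3,6,7): XOR of data positions = 0⊕1⊕0 = 1
p4 (pos 4,5,6,7): XOR of data positions = 0⊕1⊕0 = 1
Codeword: 0101010

0101010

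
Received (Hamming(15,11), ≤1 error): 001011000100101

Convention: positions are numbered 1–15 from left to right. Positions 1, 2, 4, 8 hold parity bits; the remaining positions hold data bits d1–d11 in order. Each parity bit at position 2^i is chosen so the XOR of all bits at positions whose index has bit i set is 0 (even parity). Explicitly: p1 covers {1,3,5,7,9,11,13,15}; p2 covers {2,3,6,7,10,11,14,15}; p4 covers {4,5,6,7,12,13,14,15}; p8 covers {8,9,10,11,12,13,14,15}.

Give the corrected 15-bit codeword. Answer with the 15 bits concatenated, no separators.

001011010100101

s1 (pos 1,3,5,7,9,11,13,15): 0⊕1⊕1⊕0⊕0⊕0⊕1⊕1 = 0
s2 (pos 2,3,6,7,10,11,14,15): 0⊕1⊕1⊕0⊕1⊕0⊕0⊕1 = 0
s4 (pos 4,5,6,7,12,13,14,15): 0⊕1⊕1⊕0⊕0⊕1⊕0⊕1 = 0
s8 (pos 8,9,10,11,12,13,14,15): 0⊕0⊕1⊕0⊕0⊕1⊕0⊕1 = 1
Syndrome s8…s1 = 1000 → error at position 8.
Flip position 8: 001011000100101 → 001011010100101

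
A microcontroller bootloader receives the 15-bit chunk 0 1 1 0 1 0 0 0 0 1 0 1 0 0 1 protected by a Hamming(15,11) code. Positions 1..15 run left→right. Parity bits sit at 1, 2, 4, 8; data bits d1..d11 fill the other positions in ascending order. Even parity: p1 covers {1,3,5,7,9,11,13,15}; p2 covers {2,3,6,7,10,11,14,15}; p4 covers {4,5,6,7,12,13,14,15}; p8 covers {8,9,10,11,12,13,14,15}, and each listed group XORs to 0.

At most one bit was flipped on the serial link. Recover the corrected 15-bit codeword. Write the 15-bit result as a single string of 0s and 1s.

011010000101101

s1 (pos 1,3,5,7,9,11,13,15): 0⊕1⊕1⊕0⊕0⊕0⊕0⊕1 = 1
s2 (pos 2,3,6,7,10,11,14,15): 1⊕1⊕0⊕0⊕1⊕0⊕0⊕1 = 0
s4 (pos 4,5,6,7,12,13,14,15): 0⊕1⊕0⊕0⊕1⊕0⊕0⊕1 = 1
s8 (pos 8,9,10,11,12,13,14,15): 0⊕0⊕1⊕0⊕1⊕0⊕0⊕1 = 1
Syndrome s8…s1 = 1101 → error at position 13.
Flip position 13: 011010000101001 → 011010000101101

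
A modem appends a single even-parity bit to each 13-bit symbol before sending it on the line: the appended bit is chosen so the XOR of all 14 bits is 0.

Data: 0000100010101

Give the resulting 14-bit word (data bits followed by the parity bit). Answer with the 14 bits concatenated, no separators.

XOR of the 13 data bits: 0⊕0⊕0⊕0⊕1⊕0⊕0⊕0⊕1⊕0⊕1⊕0⊕1 = 0
Parity bit = 0 (so all 14 bits XOR to 0).

00001000101010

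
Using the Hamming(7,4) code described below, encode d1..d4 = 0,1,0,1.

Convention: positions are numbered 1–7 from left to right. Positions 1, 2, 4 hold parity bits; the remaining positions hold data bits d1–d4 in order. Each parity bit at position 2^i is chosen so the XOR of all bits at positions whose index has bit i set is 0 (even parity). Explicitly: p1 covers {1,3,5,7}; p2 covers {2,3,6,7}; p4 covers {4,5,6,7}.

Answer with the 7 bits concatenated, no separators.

Place data at non-parity positions: p1 p2 0 p4 1 0 1
p1 (pos 1,3,5,7): XOR of data positions = 0⊕1⊕1 = 0
p2 (pos 2,3,6,7): XOR of data positions = 0⊕0⊕1 = 1
p4 (pos 4,5,6,7): XOR of data positions = 1⊕0⊕1 = 0
Codeword: 0100101

0100101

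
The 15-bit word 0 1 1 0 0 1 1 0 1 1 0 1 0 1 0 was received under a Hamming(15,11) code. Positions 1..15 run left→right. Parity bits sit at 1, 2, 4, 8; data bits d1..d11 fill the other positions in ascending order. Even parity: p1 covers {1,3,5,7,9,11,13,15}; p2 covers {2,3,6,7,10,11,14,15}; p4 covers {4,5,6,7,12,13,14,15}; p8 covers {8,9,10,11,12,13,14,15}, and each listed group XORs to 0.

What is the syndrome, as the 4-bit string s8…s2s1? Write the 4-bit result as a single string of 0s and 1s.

s1 (pos 1,3,5,7,9,11,13,15): 0⊕1⊕0⊕1⊕1⊕0⊕0⊕0 = 1
s2 (pos 2,3,6,7,10,11,14,15): 1⊕1⊕1⊕1⊕1⊕0⊕1⊕0 = 0
s4 (pos 4,5,6,7,12,13,14,15): 0⊕0⊕1⊕1⊕1⊕0⊕1⊕0 = 0
s8 (pos 8,9,10,11,12,13,14,15): 0⊕1⊕1⊕0⊕1⊕0⊕1⊕0 = 0
Syndrome s8…s1 = 0001 → error at position 1.

0001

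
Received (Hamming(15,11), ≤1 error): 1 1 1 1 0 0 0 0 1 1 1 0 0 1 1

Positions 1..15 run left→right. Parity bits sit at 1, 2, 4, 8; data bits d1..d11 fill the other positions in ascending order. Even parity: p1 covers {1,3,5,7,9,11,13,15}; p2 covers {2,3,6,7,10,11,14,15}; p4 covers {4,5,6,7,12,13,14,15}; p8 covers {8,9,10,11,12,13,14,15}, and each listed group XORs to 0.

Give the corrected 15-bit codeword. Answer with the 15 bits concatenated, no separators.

111100001110111

s1 (pos 1,3,5,7,9,11,13,15): 1⊕1⊕0⊕0⊕1⊕1⊕0⊕1 = 1
s2 (pos 2,3,6,7,10,11,14,15): 1⊕1⊕0⊕0⊕1⊕1⊕1⊕1 = 0
s4 (pos 4,5,6,7,12,13,14,15): 1⊕0⊕0⊕0⊕0⊕0⊕1⊕1 = 1
s8 (pos 8,9,10,11,12,13,14,15): 0⊕1⊕1⊕1⊕0⊕0⊕1⊕1 = 1
Syndrome s8…s1 = 1101 → error at position 13.
Flip position 13: 111100001110011 → 111100001110111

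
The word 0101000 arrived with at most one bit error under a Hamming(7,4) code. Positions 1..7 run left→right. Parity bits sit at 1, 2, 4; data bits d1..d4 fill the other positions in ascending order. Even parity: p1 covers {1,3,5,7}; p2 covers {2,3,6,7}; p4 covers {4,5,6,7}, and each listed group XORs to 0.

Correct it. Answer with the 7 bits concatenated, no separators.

s1 (pos 1,3,5,7): 0⊕0⊕0⊕0 = 0
s2 (pos 2,3,6,7): 1⊕0⊕0⊕0 = 1
s4 (pos 4,5,6,7): 1⊕0⊕0⊕0 = 1
Syndrome s4…s1 = 110 → error at position 6.
Flip position 6: 0101000 → 0101010

0101010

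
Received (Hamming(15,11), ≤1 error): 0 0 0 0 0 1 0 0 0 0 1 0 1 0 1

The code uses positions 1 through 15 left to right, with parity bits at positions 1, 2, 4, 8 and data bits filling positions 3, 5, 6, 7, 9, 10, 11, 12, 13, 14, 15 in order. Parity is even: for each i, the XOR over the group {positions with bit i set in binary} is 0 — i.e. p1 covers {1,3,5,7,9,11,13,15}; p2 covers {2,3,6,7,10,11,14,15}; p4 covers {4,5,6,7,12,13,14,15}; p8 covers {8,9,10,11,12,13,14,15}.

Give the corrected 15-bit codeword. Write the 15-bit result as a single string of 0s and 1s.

000001000010100

s1 (pos 1,3,5,7,9,11,13,15): 0⊕0⊕0⊕0⊕0⊕1⊕1⊕1 = 1
s2 (pos 2,3,6,7,10,11,14,15): 0⊕0⊕1⊕0⊕0⊕1⊕0⊕1 = 1
s4 (pos 4,5,6,7,12,13,14,15): 0⊕0⊕1⊕0⊕0⊕1⊕0⊕1 = 1
s8 (pos 8,9,10,11,12,13,14,15): 0⊕0⊕0⊕1⊕0⊕1⊕0⊕1 = 1
Syndrome s8…s1 = 1111 → error at position 15.
Flip position 15: 000001000010101 → 000001000010100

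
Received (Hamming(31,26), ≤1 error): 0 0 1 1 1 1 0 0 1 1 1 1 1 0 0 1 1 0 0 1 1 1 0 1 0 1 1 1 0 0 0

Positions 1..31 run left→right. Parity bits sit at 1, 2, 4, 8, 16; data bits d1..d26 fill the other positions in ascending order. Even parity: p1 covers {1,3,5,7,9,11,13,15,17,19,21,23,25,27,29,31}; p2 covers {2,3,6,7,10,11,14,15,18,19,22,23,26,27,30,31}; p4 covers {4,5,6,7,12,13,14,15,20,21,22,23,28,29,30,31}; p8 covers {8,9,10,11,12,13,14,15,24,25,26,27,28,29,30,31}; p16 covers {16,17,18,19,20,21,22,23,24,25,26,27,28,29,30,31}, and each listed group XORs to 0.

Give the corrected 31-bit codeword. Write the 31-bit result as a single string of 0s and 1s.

0011110011111001100111010111010

s1 (pos 1,3,5,7,9,11,13,15,17,19,21,23,25,27,29,31): 0⊕1⊕1⊕0⊕1⊕1⊕1⊕0⊕1⊕0⊕1⊕0⊕0⊕1⊕0⊕0 = 0
s2 (pos 2,3,6,7,10,11,14,15,18,19,22,23,26,27,30,31): 0⊕1⊕1⊕0⊕1⊕1⊕0⊕0⊕0⊕0⊕1⊕0⊕1⊕1⊕0⊕0 = 1
s4 (pos 4,5,6,7,12,13,14,15,20,21,22,23,28,29,30,31): 1⊕1⊕1⊕0⊕1⊕1⊕0⊕0⊕1⊕1⊕1⊕0⊕1⊕0⊕0⊕0 = 1
s8 (pos 8,9,10,11,12,13,14,15,24,25,26,27,28,29,30,31): 0⊕1⊕1⊕1⊕1⊕1⊕0⊕0⊕1⊕0⊕1⊕1⊕1⊕0⊕0⊕0 = 1
s16 (pos 16,17,18,19,20,21,22,23,24,25,26,27,28,29,30,31): 1⊕1⊕0⊕0⊕1⊕1⊕1⊕0⊕1⊕0⊕1⊕1⊕1⊕0⊕0⊕0 = 1
Syndrome s16…s1 = 11110 → error at position 30.
Flip position 30: 0011110011111001100111010111000 → 0011110011111001100111010111010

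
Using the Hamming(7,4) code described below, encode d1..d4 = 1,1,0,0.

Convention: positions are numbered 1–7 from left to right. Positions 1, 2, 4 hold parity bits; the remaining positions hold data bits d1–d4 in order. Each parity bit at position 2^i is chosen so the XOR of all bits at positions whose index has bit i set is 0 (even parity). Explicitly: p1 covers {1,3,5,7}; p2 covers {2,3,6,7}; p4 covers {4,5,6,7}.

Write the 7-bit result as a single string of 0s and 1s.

0111100

Place data at non-parity positions: p1 p2 1 p4 1 0 0
p1 (pos 1,3,5,7): XOR of data positions = 1⊕1⊕0 = 0
p2 (pos 2,3,6,7): XOR of data positions = 1⊕0⊕0 = 1
p4 (pos 4,5,6,7): XOR of data positions = 1⊕0⊕0 = 1
Codeword: 0111100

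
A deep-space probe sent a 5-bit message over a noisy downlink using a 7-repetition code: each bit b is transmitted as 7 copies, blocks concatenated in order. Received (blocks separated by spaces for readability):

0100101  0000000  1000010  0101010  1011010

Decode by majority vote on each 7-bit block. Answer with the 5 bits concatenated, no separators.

Block 1 (0100101): 3 ones → 0
Block 2 (0000000): 0 ones → 0
Block 3 (1000010): 2 ones → 0
Block 4 (0101010): 3 ones → 0
Block 5 (1011010): 4 ones → 1

00001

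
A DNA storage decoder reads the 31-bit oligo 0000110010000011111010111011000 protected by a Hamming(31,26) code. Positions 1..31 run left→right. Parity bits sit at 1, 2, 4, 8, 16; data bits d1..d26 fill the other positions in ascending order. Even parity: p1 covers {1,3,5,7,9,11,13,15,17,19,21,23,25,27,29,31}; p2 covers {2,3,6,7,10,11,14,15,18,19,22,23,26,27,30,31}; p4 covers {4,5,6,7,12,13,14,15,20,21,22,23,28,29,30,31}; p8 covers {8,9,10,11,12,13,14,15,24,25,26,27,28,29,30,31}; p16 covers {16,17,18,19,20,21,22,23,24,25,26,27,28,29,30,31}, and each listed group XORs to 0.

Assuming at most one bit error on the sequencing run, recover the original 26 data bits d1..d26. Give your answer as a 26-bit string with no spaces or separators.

01101000001111010111011000

s1 (pos 1,3,5,7,9,11,13,15,17,19,21,23,25,27,29,31): 0⊕0⊕1⊕0⊕1⊕0⊕0⊕1⊕1⊕1⊕1⊕1⊕1⊕1⊕0⊕0 = 1
s2 (pos 2,3,6,7,10,11,14,15,18,19,22,23,26,27,30,31): 0⊕0⊕1⊕0⊕0⊕0⊕0⊕1⊕1⊕1⊕0⊕1⊕0⊕1⊕0⊕0 = 0
s4 (pos 4,5,6,7,12,13,14,15,20,21,22,23,28,29,30,31): 0⊕1⊕1⊕0⊕0⊕0⊕0⊕1⊕0⊕1⊕0⊕1⊕1⊕0⊕0⊕0 = 0
s8 (pos 8,9,10,11,12,13,14,15,24,25,26,27,28,29,30,31): 0⊕1⊕0⊕0⊕0⊕0⊕0⊕1⊕1⊕1⊕0⊕1⊕1⊕0⊕0⊕0 = 0
s16 (pos 16,17,18,19,20,21,22,23,24,25,26,27,28,29,30,31): 1⊕1⊕1⊕1⊕0⊕1⊕0⊕1⊕1⊕1⊕0⊕1⊕1⊕0⊕0⊕0 = 0
Syndrome s16…s1 = 00001 → error at position 1.
Flip position 1: 0000110010000011111010111011000 → 1000110010000011111010111011000
Read data bits from positions 3,5,6,7,9,10,11,12,13,14,15,17,18,19,20,21,22,23,24,25,26,27,28,29,30,31: 01101000001111010111011000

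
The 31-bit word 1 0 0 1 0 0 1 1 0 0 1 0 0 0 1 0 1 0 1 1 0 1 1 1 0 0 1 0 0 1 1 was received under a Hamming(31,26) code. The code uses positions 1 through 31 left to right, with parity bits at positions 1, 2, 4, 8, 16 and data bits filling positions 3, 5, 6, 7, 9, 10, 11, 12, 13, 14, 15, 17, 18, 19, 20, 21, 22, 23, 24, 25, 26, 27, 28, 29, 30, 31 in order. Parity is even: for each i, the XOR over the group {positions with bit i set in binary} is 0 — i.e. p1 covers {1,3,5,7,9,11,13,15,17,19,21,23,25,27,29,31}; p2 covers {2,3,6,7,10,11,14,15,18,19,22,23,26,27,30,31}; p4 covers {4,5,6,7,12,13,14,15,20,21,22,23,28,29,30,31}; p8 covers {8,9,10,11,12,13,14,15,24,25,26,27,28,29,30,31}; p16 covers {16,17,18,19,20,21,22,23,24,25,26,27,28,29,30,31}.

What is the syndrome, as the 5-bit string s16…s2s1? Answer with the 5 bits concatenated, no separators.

s1 (pos 1,3,5,7,9,11,13,15,17,19,21,23,25,27,29,31): 1⊕0⊕0⊕1⊕0⊕1⊕0⊕1⊕1⊕1⊕0⊕1⊕0⊕1⊕0⊕1 = 1
s2 (pos 2,3,6,7,10,11,14,15,18,19,22,23,26,27,30,31): 0⊕0⊕0⊕1⊕0⊕1⊕0⊕1⊕0⊕1⊕1⊕1⊕0⊕1⊕1⊕1 = 1
s4 (pos 4,5,6,7,12,13,14,15,20,21,22,23,28,29,30,31): 1⊕0⊕0⊕1⊕0⊕0⊕0⊕1⊕1⊕0⊕1⊕1⊕0⊕0⊕1⊕1 = 0
s8 (pos 8,9,10,11,12,13,14,15,24,25,26,27,28,29,30,31): 1⊕0⊕0⊕1⊕0⊕0⊕0⊕1⊕1⊕0⊕0⊕1⊕0⊕0⊕1⊕1 = 1
s16 (pos 16,17,18,19,20,21,22,23,24,25,26,27,28,29,30,31): 0⊕1⊕0⊕1⊕1⊕0⊕1⊕1⊕1⊕0⊕0⊕1⊕0⊕0⊕1⊕1 = 1
Syndrome s16…s1 = 11011 → error at position 27.

11011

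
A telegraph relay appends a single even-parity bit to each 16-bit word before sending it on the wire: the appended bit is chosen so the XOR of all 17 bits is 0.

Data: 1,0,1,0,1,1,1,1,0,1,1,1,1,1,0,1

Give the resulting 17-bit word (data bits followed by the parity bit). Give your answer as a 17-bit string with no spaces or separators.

XOR of the 16 data bits: 1⊕0⊕1⊕0⊕1⊕1⊕1⊕1⊕0⊕1⊕1⊕1⊕1⊕1⊕0⊕1 = 0
Parity bit = 0 (so all 17 bits XOR to 0).

10101111011111010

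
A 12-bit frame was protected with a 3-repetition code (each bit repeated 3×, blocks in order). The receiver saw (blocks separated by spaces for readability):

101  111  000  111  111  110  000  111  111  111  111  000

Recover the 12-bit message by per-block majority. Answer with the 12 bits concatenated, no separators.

Block 1 (101): 2 ones → 1
Block 2 (111): 3 ones → 1
Block 3 (000): 0 ones → 0
Block 4 (111): 3 ones → 1
Block 5 (111): 3 ones → 1
Block 6 (110): 2 ones → 1
Block 7 (000): 0 ones → 0
Block 8 (111): 3 ones → 1
Block 9 (111): 3 ones → 1
Block 10 (111): 3 ones → 1
Block 11 (111): 3 ones → 1
Block 12 (000): 0 ones → 0

110111011110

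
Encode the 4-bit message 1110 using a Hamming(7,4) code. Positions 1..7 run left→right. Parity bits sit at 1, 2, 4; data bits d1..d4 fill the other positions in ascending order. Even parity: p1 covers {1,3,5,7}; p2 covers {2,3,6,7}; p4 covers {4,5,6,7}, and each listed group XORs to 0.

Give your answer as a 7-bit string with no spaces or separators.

0010110

Place data at non-parity positions: p1 p2 1 p4 1 1 0
p1 (pos 1,3,5,7): XOR of data positions = 1⊕1⊕0 = 0
p2 (pos 2,3,6,7): XOR of data positions = 1⊕1⊕0 = 0
p4 (pos 4,5,6,7): XOR of data positions = 1⊕1⊕0 = 0
Codeword: 0010110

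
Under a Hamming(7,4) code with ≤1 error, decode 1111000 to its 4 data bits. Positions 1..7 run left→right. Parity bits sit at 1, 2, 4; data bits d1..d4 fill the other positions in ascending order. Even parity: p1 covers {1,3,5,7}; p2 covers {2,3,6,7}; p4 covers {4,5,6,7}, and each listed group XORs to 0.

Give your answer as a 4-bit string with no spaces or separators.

1000

s1 (pos 1,3,5,7): 1⊕1⊕0⊕0 = 0
s2 (pos 2,3,6,7): 1⊕1⊕0⊕0 = 0
s4 (pos 4,5,6,7): 1⊕0⊕0⊕0 = 1
Syndrome s4…s1 = 100 → error at position 4.
Flip position 4: 1111000 → 1110000
Read data bits from positions 3,5,6,7: 1000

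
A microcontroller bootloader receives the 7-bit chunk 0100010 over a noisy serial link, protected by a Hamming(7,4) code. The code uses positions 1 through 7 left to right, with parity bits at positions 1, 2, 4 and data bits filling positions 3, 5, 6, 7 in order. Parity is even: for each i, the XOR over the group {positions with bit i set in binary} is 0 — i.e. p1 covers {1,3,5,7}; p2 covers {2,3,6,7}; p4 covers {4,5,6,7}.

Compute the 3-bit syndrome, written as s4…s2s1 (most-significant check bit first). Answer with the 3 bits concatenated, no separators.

100

s1 (pos 1,3,5,7): 0⊕0⊕0⊕0 = 0
s2 (pos 2,3,6,7): 1⊕0⊕1⊕0 = 0
s4 (pos 4,5,6,7): 0⊕0⊕1⊕0 = 1
Syndrome s4…s1 = 100 → error at position 4.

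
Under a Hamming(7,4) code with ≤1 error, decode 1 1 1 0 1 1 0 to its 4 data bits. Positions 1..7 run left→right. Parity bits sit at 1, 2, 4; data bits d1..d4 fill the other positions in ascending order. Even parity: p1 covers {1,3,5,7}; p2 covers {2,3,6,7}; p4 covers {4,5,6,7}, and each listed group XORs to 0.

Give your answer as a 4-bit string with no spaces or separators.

s1 (pos 1,3,5,7): 1⊕1⊕1⊕0 = 1
s2 (pos 2,3,6,7): 1⊕1⊕1⊕0 = 1
s4 (pos 4,5,6,7): 0⊕1⊕1⊕0 = 0
Syndrome s4…s1 = 011 → error at position 3.
Flip position 3: 1110110 → 1100110
Read data bits from positions 3,5,6,7: 0110

0110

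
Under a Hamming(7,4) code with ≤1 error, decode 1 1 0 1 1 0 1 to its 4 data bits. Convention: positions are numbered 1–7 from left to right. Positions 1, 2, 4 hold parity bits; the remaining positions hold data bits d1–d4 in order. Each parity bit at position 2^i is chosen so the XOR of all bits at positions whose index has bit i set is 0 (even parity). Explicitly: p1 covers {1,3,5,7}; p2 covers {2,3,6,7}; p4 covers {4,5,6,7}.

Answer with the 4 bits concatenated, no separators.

0001

s1 (pos 1,3,5,7): 1⊕0⊕1⊕1 = 1
s2 (pos 2,3,6,7): 1⊕0⊕0⊕1 = 0
s4 (pos 4,5,6,7): 1⊕1⊕0⊕1 = 1
Syndrome s4…s1 = 101 → error at position 5.
Flip position 5: 1101101 → 1101001
Read data bits from positions 3,5,6,7: 0001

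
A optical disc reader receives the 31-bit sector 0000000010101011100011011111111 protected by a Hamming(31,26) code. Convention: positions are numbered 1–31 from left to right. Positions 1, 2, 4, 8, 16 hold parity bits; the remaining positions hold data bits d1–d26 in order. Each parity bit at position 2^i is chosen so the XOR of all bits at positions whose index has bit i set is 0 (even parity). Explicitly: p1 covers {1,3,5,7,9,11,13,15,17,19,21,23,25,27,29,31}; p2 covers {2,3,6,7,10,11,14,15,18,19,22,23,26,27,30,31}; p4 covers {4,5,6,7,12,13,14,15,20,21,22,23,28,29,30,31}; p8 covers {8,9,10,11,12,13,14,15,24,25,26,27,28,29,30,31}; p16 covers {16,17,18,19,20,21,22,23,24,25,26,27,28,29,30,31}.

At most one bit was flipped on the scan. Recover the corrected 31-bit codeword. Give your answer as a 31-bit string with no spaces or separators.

0100000010101011100011011111111

s1 (pos 1,3,5,7,9,11,13,15,17,19,21,23,25,27,29,31): 0⊕0⊕0⊕0⊕1⊕1⊕1⊕1⊕1⊕0⊕1⊕0⊕1⊕1⊕1⊕1 = 0
s2 (pos 2,3,6,7,10,11,14,15,18,19,22,23,26,27,30,31): 0⊕0⊕0⊕0⊕0⊕1⊕0⊕1⊕0⊕0⊕1⊕0⊕1⊕1⊕1⊕1 = 1
s4 (pos 4,5,6,7,12,13,14,15,20,21,22,23,28,29,30,31): 0⊕0⊕0⊕0⊕0⊕1⊕0⊕1⊕0⊕1⊕1⊕0⊕1⊕1⊕1⊕1 = 0
s8 (pos 8,9,10,11,12,13,14,15,24,25,26,27,28,29,30,31): 0⊕1⊕0⊕1⊕0⊕1⊕0⊕1⊕1⊕1⊕1⊕1⊕1⊕1⊕1⊕1 = 0
s16 (pos 16,17,18,19,20,21,22,23,24,25,26,27,28,29,30,31): 1⊕1⊕0⊕0⊕0⊕1⊕1⊕0⊕1⊕1⊕1⊕1⊕1⊕1⊕1⊕1 = 0
Syndrome s16…s1 = 00010 → error at position 2.
Flip position 2: 0000000010101011100011011111111 → 0100000010101011100011011111111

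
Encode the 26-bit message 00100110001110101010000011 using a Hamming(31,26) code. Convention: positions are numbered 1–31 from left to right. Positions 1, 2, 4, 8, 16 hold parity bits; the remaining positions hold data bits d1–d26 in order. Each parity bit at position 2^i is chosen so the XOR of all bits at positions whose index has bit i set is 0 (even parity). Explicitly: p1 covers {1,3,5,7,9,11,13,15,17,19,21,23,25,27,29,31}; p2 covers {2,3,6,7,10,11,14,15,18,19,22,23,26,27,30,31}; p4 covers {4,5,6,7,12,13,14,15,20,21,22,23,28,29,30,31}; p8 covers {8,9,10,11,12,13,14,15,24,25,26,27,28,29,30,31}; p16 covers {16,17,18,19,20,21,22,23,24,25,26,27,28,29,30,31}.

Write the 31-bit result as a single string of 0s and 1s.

0000010001100011110101010000011

Place data at non-parity positions: p1 p2 0 p4 0 1 0 p8 0 1 1 0 0 0 1 p16 1 1 0 1 0 1 0 1 0 0 0 0 0 1 1
p1 (pos 1,3,5,7,9,11,13,15,17,19,21,23,25,27,29,31): XOR of data positions = 0⊕0⊕0⊕0⊕1⊕0⊕1⊕1⊕0⊕0⊕0⊕0⊕0⊕0⊕1 = 0
p2 (pos 2,3,6,7,10,11,14,15,18,19,22,23,26,27,30,31): XOR of data positions = 0⊕1⊕0⊕1⊕1⊕0⊕1⊕1⊕0⊕1⊕0⊕0⊕0⊕1⊕1 = 0
p4 (pos 4,5,6,7,12,13,14,15,20,21,22,23,28,29,30,31): XOR of data positions = 0⊕1⊕0⊕0⊕0⊕0⊕1⊕1⊕0⊕1⊕0⊕0⊕0⊕1⊕1 = 0
p8 (pos 8,9,10,11,12,13,14,15,24,25,26,27,28,29,30,31): XOR of data positions = 0⊕1⊕1⊕0⊕0⊕0⊕1⊕1⊕0⊕0⊕0⊕0⊕0⊕1⊕1 = 0
p16 (pos 16,17,18,19,20,21,22,23,24,25,26,27,28,29,30,31): XOR of data positions = 1⊕1⊕0⊕1⊕0⊕1⊕0⊕1⊕0⊕0⊕0⊕0⊕0⊕1⊕1 = 1
Codeword: 0000010001100011110101010000011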